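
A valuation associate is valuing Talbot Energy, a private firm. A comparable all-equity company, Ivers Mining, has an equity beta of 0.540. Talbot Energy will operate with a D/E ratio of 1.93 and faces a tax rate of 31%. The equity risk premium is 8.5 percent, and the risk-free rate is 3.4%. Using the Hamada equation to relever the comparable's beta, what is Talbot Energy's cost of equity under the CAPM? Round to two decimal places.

β_L = β_U × [1 + (1 − t)(D/E)] = 0.540 × [1 + (1 − 0.31) × 1.93]
    = 0.540 × [1 + 0.69 × 1.93] = 0.540 × 2.3317 = 1.2591
E(R) = R_f + β_L × MRP = 3.4% + 1.2591 × 8.5% = 14.10%

14.10%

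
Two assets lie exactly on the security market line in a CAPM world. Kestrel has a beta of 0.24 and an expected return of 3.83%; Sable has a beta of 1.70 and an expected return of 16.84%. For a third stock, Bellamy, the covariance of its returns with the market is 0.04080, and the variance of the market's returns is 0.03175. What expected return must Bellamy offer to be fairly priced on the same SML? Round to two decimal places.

13.14%

MRP = (16.84% − 3.83%) / (1.70 − 0.24) = 8.9110%
R_f = 3.83% − 0.24 × 8.9110% = 1.6914%
β_Bellamy = Cov / Var(R_m) = 0.04080 / 0.03175 = 1.2850
E(R_Bellamy) = R_f + β × MRP = 1.6914% + 1.2850 × 8.9110% = 13.14%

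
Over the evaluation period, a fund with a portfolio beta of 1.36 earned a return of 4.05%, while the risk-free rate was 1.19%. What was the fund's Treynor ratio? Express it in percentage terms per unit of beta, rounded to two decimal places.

2.10%

Treynor = (R_P − R_f) / β_P = (4.05% − 1.19%) / 1.3600 = 2.86% / 1.3600 = 2.10%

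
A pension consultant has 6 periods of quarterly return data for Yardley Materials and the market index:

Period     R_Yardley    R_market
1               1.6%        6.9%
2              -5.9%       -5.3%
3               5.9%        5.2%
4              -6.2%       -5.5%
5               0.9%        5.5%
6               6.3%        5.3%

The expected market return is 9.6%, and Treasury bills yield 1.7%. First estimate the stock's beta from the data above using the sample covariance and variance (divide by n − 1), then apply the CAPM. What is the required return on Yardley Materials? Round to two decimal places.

Mean R_i = (1.6 − 5.9 + 5.9 − 6.2 + 0.9 + 6.3) / 6 = 0.4333%
Mean R_m = (6.9 − 5.3 + 5.2 − 5.5 + 5.5 + 5.3) / 6 = 2.0167%
Σ(R_i − R̄_i)(R_m − R̄_m) = 140.1867  ⇒  Cov = 140.1867 / 5 = 28.0373
Σ(R_m − R̄_m)² = 166.9283  ⇒  Var(R_m) = 166.9283 / 5 = 33.3857
β = Cov / Var(R_m) = 28.0373 / 33.3857 = 0.8398
MRP = 9.6% − 1.7% = 7.90%
E(R) = R_f + β × MRP = 1.7% + 0.8398 × 7.9% = 8.33%

8.33%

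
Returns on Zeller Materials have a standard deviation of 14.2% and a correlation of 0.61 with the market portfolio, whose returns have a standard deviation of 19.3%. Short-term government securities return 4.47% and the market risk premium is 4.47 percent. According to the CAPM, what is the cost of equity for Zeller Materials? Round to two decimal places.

6.48%

β = ρ × σ_i / σ_m = 0.61 × 14.2% / 19.3% = 0.4488
E(R) = 4.47% + 0.4488 × 4.47% = 6.48%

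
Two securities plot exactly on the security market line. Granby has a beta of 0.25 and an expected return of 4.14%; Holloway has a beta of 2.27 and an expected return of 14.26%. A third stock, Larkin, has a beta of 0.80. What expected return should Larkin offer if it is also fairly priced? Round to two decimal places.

MRP (SML slope) = (14.26% − 4.14%) / (2.27 − 0.25) = 10.12% / 2.02 = 5.0099%
R_f (intercept) = 4.14% − 0.25 × 5.0099% = 2.8875%
E(R_Larkin) = R_f + β × MRP = 2.8875% + 0.80 × 5.0099% = 6.90%

6.90%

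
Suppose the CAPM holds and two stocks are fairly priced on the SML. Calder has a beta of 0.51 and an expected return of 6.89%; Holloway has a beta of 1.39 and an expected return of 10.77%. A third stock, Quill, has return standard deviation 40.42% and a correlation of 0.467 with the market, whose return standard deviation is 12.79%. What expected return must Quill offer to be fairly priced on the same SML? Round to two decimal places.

11.15%

MRP = (10.77% − 6.89%) / (1.39 − 0.51) = 4.4091%
R_f = 6.89% − 0.51 × 4.4091% = 4.6414%
β_Quill = ρ·σ_i/σ_m = 0.467 × 40.42 / 12.79 = 1.4759
E(R_Quill) = R_f + β × MRP = 4.6414% + 1.4759 × 4.4091% = 11.15%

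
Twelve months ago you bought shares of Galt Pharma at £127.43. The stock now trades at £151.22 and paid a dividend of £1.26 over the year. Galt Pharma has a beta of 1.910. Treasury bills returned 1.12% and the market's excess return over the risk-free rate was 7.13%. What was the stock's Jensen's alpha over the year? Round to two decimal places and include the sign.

Realised HPR = (P1 + D1 − P0) / P0 = (151.22 + 1.26 − 127.43) / 127.43 = 25.05 / 127.43 = 19.6579%
CAPM required = R_f + β·MRP = 1.12% + 1.910 × 7.13% = 14.73830%
α = realised − required = 19.6579% − 14.73830% = +4.92%

+4.92%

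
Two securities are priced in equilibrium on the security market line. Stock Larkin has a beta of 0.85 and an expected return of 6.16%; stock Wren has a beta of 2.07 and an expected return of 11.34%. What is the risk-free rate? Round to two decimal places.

Both satisfy E(R) = R_f + β·MRP, so the slope of the SML is
MRP = (11.34% − 6.16%) / (2.07 − 0.85) = 5.18% / 1.22 = 4.2459%
R_f = E(R_Larkin) − β_Larkin·MRP = 6.16% − 0.85 × 4.2459% = 2.5510%

2.55%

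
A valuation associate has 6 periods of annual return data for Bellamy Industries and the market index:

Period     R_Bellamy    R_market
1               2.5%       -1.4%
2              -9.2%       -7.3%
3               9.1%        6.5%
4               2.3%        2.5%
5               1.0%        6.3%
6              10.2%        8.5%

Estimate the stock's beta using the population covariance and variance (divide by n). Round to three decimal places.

Mean R_i = (2.5 − 9.2 + 9.1 + 2.3 + 1.0 + 10.2) / 6 = 2.6500%
Mean R_m = (-1.4 − 7.3 + 6.5 + 2.5 + 6.3 + 8.5) / 6 = 2.5167%
Σ(R_i − R̄_i)(R_m − R̄_m) = 181.5450  ⇒  Cov = 181.5450 / 6 = 30.2575
Σ(R_m − R̄_m)² = 177.6883  ⇒  Var(R_m) = 177.6883 / 6 = 29.6147
β = Cov / Var(R_m) = 30.2575 / 29.6147 = 1.0217

1.022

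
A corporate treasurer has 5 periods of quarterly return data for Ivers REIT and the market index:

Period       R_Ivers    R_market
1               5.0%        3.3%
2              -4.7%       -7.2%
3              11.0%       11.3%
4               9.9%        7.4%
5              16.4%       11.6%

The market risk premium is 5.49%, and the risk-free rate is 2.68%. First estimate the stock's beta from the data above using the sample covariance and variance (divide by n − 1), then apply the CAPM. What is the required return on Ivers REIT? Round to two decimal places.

Mean R_i = (5.0 − 4.7 + 11.0 + 9.9 + 16.4) / 5 = 7.5200%
Mean R_m = (3.3 − 7.2 + 11.3 + 7.4 + 11.6) / 5 = 5.2800%
Σ(R_i − R̄_i)(R_m − R̄_m) = 239.6120  ⇒  Cov = 239.6120 / 4 = 59.9030
Σ(R_m − R̄_m)² = 240.3480  ⇒  Var(R_m) = 240.3480 / 4 = 60.0870
β = Cov / Var(R_m) = 59.9030 / 60.0870 = 0.9969
E(R) = R_f + β × MRP = 2.68% + 0.9969 × 5.49% = 8.15%

8.15%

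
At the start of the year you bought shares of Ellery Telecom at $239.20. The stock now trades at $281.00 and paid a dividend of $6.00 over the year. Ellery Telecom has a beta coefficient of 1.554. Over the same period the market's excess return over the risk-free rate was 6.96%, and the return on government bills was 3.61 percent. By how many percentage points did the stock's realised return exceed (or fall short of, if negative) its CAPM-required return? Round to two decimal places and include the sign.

Realised HPR = (P1 + D1 − P0) / P0 = (281.00 + 6.00 − 239.20) / 239.20 = 47.80 / 239.20 = 19.9833%
CAPM required = R_f + β·MRP = 3.61% + 1.554 × 6.96% = 14.42584%
α = realised − required = 19.9833% − 14.42584% = +5.56%

+5.56%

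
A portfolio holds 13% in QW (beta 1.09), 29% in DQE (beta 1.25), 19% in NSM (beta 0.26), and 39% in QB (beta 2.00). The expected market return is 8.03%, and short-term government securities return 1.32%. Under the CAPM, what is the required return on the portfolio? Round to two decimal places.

10.27%

β_P = Σ w_i β_i = 0.13×1.09 + 0.29×1.25 + 0.19×0.26 + 0.39×2.00 = 1.3336
MRP = 8.03% − 1.32% = 6.71%
E(R_P) = R_f + β_P × MRP = 1.32% + 1.3336 × 6.71% = 10.27%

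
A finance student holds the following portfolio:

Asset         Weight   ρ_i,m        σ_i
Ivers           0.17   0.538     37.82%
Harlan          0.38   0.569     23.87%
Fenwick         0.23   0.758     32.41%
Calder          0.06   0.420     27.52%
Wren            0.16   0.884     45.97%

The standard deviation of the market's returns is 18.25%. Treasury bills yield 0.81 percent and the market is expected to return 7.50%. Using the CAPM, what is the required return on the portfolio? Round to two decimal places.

β_Ivers = 0.538 × 37.82% / 18.25% = 1.1149
β_Harlan = 0.569 × 23.87% / 18.25% = 0.7442
β_Fenwick = 0.758 × 32.41% / 18.25% = 1.3461
β_Calder = 0.420 × 27.52% / 18.25% = 0.6333
β_Wren = 0.884 × 45.97% / 18.25% = 2.2267
β_P = Σ w_i β_i = 0.17×1.1149 + 0.38×0.7442 + 0.23×1.3461 + 0.06×0.6333 + 0.16×2.2267 = 1.1762
MRP = 7.50% − 0.81% = 6.69%
E(R_P) = R_f + β_P × MRP = 0.81% + 1.1762 × 6.69% = 8.68%

8.68%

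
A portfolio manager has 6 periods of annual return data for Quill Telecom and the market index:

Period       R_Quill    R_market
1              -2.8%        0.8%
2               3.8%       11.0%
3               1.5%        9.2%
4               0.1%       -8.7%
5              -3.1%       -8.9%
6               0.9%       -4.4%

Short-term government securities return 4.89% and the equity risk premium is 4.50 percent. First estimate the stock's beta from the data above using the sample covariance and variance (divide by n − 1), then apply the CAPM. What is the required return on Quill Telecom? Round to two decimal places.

Mean R_i = (-2.8 + 3.8 + 1.5 + 0.1 − 3.1 + 0.9) / 6 = 0.0667%
Mean R_m = (0.8 + 11.0 + 9.2 − 8.7 − 8.9 − 4.4) / 6 = -0.1667%
Σ(R_i − R̄_i)(R_m − R̄_m) = 76.1867  ⇒  Cov = 76.1867 / 5 = 15.2373
Σ(R_m − R̄_m)² = 380.3733  ⇒  Var(R_m) = 380.3733 / 5 = 76.0747
β = Cov / Var(R_m) = 15.2373 / 76.0747 = 0.2003
E(R) = R_f + β × MRP = 4.89% + 0.2003 × 4.50% = 5.79%

5.79%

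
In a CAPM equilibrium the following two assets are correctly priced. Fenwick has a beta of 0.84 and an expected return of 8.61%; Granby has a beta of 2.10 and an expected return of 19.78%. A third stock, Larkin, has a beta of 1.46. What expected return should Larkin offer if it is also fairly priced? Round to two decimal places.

MRP (SML slope) = (19.78% − 8.61%) / (2.10 − 0.84) = 11.17% / 1.26 = 8.8651%
R_f (intercept) = 8.61% − 0.84 × 8.8651% = 1.1633%
E(R_Larkin) = R_f + β × MRP = 1.1633% + 1.46 × 8.8651% = 14.11%

14.11%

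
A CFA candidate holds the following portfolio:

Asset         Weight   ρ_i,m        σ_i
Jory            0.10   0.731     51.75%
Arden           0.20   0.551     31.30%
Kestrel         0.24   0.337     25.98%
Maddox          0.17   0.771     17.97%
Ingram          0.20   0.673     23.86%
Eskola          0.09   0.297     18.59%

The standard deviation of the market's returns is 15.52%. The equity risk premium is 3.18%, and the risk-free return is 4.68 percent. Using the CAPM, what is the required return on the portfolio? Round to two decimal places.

β_Jory = 0.731 × 51.75% / 15.52% = 2.4375
β_Arden = 0.551 × 31.30% / 15.52% = 1.1112
β_Kestrel = 0.337 × 25.98% / 15.52% = 0.5641
β_Maddox = 0.771 × 17.97% / 15.52% = 0.8927
β_Ingram = 0.673 × 23.86% / 15.52% = 1.0347
β_Eskola = 0.297 × 18.59% / 15.52% = 0.3557
β_P = Σ w_i β_i = 0.10×2.4375 + 0.20×1.1112 + 0.24×0.5641 + 0.17×0.8927 + 0.20×1.0347 + 0.09×0.3557 = 0.9921
E(R_P) = R_f + β_P × MRP = 4.68% + 0.9921 × 3.18% = 7.83%

7.83%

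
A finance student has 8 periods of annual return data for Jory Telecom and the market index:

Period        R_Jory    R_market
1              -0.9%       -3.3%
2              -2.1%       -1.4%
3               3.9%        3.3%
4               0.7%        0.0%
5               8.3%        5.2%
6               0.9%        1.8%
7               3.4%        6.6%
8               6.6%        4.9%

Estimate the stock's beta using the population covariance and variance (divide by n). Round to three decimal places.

0.869

Mean R_i = (-0.9 − 2.1 + 3.9 + 0.7 + 8.3 + 0.9 + 3.4 + 6.6) / 8 = 2.6000%
Mean R_m = (-3.3 − 1.4 + 3.3 + 0.0 + 5.2 + 1.8 + 6.6 + 4.9) / 8 = 2.1375%
Σ(R_i − R̄_i)(R_m − R̄_m) = 73.8800  ⇒  Cov = 73.8800 / 8 = 9.2350
Σ(R_m − R̄_m)² = 85.0388  ⇒  Var(R_m) = 85.0388 / 8 = 10.6299
β = Cov / Var(R_m) = 9.2350 / 10.6299 = 0.8688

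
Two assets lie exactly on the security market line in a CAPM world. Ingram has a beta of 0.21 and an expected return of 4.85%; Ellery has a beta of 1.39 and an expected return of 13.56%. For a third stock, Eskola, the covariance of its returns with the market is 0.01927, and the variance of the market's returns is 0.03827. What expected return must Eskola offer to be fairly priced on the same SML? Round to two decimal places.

7.02%

MRP = (13.56% − 4.85%) / (1.39 − 0.21) = 7.3814%
R_f = 4.85% − 0.21 × 7.3814% = 3.2999%
β_Eskola = Cov / Var(R_m) = 0.01927 / 0.03827 = 0.5035
E(R_Eskola) = R_f + β × MRP = 3.2999% + 0.5035 × 7.3814% = 7.02%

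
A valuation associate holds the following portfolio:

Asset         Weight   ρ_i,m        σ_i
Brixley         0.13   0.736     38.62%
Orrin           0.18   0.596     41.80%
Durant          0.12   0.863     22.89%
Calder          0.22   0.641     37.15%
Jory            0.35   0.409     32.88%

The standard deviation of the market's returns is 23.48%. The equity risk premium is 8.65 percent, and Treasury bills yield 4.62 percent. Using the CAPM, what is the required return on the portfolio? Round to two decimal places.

12.17%

β_Brixley = 0.736 × 38.62% / 23.48% = 1.2106
β_Orrin = 0.596 × 41.80% / 23.48% = 1.0610
β_Durant = 0.863 × 22.89% / 23.48% = 0.8413
β_Calder = 0.641 × 37.15% / 23.48% = 1.0142
β_Jory = 0.409 × 32.88% / 23.48% = 0.5727
β_P = Σ w_i β_i = 0.13×1.2106 + 0.18×1.0610 + 0.12×0.8413 + 0.22×1.0142 + 0.35×0.5727 = 0.8729
E(R_P) = R_f + β_P × MRP = 4.62% + 0.8729 × 8.65% = 12.17%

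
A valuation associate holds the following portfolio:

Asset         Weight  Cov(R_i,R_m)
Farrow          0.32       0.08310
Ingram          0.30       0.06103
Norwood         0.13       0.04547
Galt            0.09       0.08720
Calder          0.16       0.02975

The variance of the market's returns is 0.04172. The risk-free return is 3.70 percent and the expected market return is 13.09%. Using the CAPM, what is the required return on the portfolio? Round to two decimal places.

17.97%

β_Farrow = 0.08310 / 0.04172 = 1.9919
β_Ingram = 0.06103 / 0.04172 = 1.4628
β_Norwood = 0.04547 / 0.04172 = 1.0899
β_Galt = 0.08720 / 0.04172 = 2.0901
β_Calder = 0.02975 / 0.04172 = 0.7131
β_P = Σ w_i β_i = 0.32×1.9919 + 0.30×1.4628 + 0.13×1.0899 + 0.09×2.0901 + 0.16×0.7131 = 1.5201
MRP = 13.09% − 3.70% = 9.39%
E(R_P) = R_f + β_P × MRP = 3.70% + 1.5201 × 9.39% = 17.97%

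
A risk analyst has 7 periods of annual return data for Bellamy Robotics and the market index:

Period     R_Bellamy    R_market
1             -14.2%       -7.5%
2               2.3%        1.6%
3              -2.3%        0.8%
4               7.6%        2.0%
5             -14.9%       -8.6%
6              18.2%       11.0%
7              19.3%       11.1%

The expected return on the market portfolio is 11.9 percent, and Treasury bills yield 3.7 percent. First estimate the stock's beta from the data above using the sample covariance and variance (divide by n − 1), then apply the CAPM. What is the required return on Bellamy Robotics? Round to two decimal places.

18.08%

Mean R_i = (-14.2 + 2.3 − 2.3 + 7.6 − 14.9 + 18.2 + 19.3) / 7 = 2.2857%
Mean R_m = (-7.5 + 1.6 + 0.8 + 2.0 − 8.6 + 11.0 + 11.1) / 7 = 1.4857%
Σ(R_i − R̄_i)(R_m − R̄_m) = 642.3386  ⇒  Cov = 642.3386 / 6 = 107.0564
Σ(R_m − R̄_m)² = 366.1686  ⇒  Var(R_m) = 366.1686 / 6 = 61.0281
β = Cov / Var(R_m) = 107.0564 / 61.0281 = 1.7542
MRP = 11.9% − 3.7% = 8.20%
E(R) = R_f + β × MRP = 3.7% + 1.7542 × 8.2% = 18.08%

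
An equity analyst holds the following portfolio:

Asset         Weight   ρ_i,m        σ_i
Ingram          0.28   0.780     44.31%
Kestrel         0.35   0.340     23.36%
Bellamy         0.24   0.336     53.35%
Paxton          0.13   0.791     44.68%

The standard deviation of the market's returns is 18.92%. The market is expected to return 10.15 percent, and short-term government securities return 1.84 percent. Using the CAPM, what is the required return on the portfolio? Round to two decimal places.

β_Ingram = 0.780 × 44.31% / 18.92% = 1.8267
β_Kestrel = 0.340 × 23.36% / 18.92% = 0.4198
β_Bellamy = 0.336 × 53.35% / 18.92% = 0.9474
β_Paxton = 0.791 × 44.68% / 18.92% = 1.8680
β_P = Σ w_i β_i = 0.28×1.8267 + 0.35×0.4198 + 0.24×0.9474 + 0.13×1.8680 = 1.1286
MRP = 10.15% − 1.84% = 8.31%
E(R_P) = R_f + β_P × MRP = 1.84% + 1.1286 × 8.31% = 11.22%

11.22%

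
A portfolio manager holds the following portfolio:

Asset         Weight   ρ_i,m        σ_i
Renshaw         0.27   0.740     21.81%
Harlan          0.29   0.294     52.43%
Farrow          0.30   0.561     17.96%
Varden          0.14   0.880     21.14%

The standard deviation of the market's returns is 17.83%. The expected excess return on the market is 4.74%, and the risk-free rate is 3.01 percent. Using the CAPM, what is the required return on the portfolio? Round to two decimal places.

6.85%

β_Renshaw = 0.740 × 21.81% / 17.83% = 0.9052
β_Harlan = 0.294 × 52.43% / 17.83% = 0.8645
β_Farrow = 0.561 × 17.96% / 17.83% = 0.5651
β_Varden = 0.880 × 21.14% / 17.83% = 1.0434
β_P = Σ w_i β_i = 0.27×0.9052 + 0.29×0.8645 + 0.30×0.5651 + 0.14×1.0434 = 0.8107
E(R_P) = R_f + β_P × MRP = 3.01% + 0.8107 × 4.74% = 6.85%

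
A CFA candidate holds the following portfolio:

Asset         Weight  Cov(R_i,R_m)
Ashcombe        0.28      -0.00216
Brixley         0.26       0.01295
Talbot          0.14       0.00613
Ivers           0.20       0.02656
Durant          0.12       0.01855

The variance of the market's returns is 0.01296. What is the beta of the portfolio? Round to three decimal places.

β_Ashcombe = -0.00216 / 0.01296 = -0.1667
β_Brixley = 0.01295 / 0.01296 = 0.9992
β_Talbot = 0.00613 / 0.01296 = 0.4730
β_Ivers = 0.02656 / 0.01296 = 2.0494
β_Durant = 0.01855 / 0.01296 = 1.4313
β_P = Σ w_i β_i = 0.28×-0.1667 + 0.26×0.9992 + 0.14×0.4730 + 0.20×2.0494 + 0.12×1.4313 = 0.8610

0.861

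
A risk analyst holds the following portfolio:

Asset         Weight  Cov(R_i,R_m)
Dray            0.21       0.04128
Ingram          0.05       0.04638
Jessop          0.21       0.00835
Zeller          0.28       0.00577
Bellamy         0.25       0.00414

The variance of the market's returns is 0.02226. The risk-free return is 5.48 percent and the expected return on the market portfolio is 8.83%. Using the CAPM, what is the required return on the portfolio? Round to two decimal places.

7.80%

β_Dray = 0.04128 / 0.02226 = 1.8544
β_Ingram = 0.04638 / 0.02226 = 2.0836
β_Jessop = 0.00835 / 0.02226 = 0.3751
β_Zeller = 0.00577 / 0.02226 = 0.2592
β_Bellamy = 0.00414 / 0.02226 = 0.1860
β_P = Σ w_i β_i = 0.21×1.8544 + 0.05×2.0836 + 0.21×0.3751 + 0.28×0.2592 + 0.25×0.1860 = 0.6915
MRP = 8.83% − 5.48% = 3.35%
E(R_P) = R_f + β_P × MRP = 5.48% + 0.6915 × 3.35% = 7.80%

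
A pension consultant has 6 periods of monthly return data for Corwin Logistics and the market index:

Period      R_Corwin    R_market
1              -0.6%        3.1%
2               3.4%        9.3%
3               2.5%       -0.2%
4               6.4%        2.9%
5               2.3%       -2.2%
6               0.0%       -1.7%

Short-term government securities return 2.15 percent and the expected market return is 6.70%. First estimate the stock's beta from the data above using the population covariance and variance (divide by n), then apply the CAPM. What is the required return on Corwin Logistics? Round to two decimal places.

Mean R_i = (-0.6 + 3.4 + 2.5 + 6.4 + 2.3 + 0.0) / 6 = 2.3333%
Mean R_m = (3.1 + 9.3 − 0.2 + 2.9 − 2.2 − 1.7) / 6 = 1.8667%
Σ(R_i − R̄_i)(R_m − R̄_m) = 16.6267  ⇒  Cov = 16.6267 / 6 = 2.7711
Σ(R_m − R̄_m)² = 91.3733  ⇒  Var(R_m) = 91.3733 / 6 = 15.2289
β = Cov / Var(R_m) = 2.7711 / 15.2289 = 0.1820
MRP = 6.70% − 2.15% = 4.55%
E(R) = R_f + β × MRP = 2.15% + 0.1820 × 4.55% = 2.98%

2.98%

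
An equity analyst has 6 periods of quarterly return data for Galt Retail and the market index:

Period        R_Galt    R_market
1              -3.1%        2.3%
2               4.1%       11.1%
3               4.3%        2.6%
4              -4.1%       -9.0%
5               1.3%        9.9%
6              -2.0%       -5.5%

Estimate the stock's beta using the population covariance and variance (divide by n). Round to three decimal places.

Mean R_i = (-3.1 + 4.1 + 4.3 − 4.1 + 1.3 − 2.0) / 6 = 0.0833%
Mean R_m = (2.3 + 11.1 + 2.6 − 9.0 + 9.9 − 5.5) / 6 = 1.9000%
Σ(R_i − R̄_i)(R_m − R̄_m) = 109.3800  ⇒  Cov = 109.3800 / 6 = 18.2300
Σ(R_m − R̄_m)² = 322.8600  ⇒  Var(R_m) = 322.8600 / 6 = 53.8100
β = Cov / Var(R_m) = 18.2300 / 53.8100 = 0.3388

0.339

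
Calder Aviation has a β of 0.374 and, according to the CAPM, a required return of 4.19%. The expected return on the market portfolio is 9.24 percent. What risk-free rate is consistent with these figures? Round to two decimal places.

E(R) = R_f + β(E(R_m) − R_f) = R_f(1 − β) + β·E(R_m)
4.19% = R_f × (1 − 0.374) + 0.374 × 9.24%
4.19% = R_f × 0.626 + 3.45576%
R_f = (4.19% − 3.45576%) / 0.626 = 1.17%

1.17%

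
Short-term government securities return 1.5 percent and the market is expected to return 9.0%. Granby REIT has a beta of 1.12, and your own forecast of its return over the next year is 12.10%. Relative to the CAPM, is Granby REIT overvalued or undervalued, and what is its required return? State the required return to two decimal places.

Undervalued; required return 9.90%

MRP = 9.0% − 1.5% = 7.50%
Required return = R_f + β·MRP = 1.5% + 1.12 × 7.5% = 9.90%
Forecast 12.10% > required 9.90% → the stock plots above the SML → undervalued.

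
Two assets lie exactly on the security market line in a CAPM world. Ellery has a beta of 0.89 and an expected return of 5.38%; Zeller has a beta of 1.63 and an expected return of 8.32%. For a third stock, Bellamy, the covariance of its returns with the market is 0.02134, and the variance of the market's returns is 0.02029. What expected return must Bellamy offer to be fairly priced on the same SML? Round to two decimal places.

6.02%

MRP = (8.32% − 5.38%) / (1.63 − 0.89) = 3.9730%
R_f = 5.38% − 0.89 × 3.9730% = 1.8440%
β_Bellamy = Cov / Var(R_m) = 0.02134 / 0.02029 = 1.0517
E(R_Bellamy) = R_f + β × MRP = 1.8440% + 1.0517 × 3.9730% = 6.02%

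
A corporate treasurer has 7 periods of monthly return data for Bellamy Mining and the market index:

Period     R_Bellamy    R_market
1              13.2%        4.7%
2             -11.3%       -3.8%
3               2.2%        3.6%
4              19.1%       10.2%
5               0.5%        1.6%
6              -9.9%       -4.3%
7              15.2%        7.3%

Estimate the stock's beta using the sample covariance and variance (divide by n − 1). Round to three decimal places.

2.188

Mean R_i = (13.2 − 11.3 + 2.2 + 19.1 + 0.5 − 9.9 + 15.2) / 7 = 4.1429%
Mean R_m = (4.7 − 3.8 + 3.6 + 10.2 + 1.6 − 4.3 + 7.3) / 7 = 2.7571%
Σ(R_i − R̄_i)(R_m − R̄_m) = 382.0929  ⇒  Cov = 382.0929 / 6 = 63.6822
Σ(R_m − R̄_m)² = 174.6571  ⇒  Var(R_m) = 174.6571 / 6 = 29.1095
β = Cov / Var(R_m) = 63.6822 / 29.1095 = 2.1877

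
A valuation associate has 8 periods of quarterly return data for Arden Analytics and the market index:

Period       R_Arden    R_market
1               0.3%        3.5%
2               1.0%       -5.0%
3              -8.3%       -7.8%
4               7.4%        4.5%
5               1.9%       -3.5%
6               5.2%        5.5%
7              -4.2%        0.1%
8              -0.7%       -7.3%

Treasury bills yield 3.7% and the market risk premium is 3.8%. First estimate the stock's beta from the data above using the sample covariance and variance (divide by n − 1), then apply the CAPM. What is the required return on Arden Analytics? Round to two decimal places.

Mean R_i = (0.3 + 1.0 − 8.3 + 7.4 + 1.9 + 5.2 − 4.2 − 0.7) / 8 = 0.3250%
Mean R_m = (3.5 − 5.0 − 7.8 + 4.5 − 3.5 + 5.5 + 0.1 − 7.3) / 8 = -1.2500%
Σ(R_i − R̄_i)(R_m − R̄_m) = 123.9800  ⇒  Cov = 123.9800 / 7 = 17.7114
Σ(R_m − R̄_m)² = 201.6400  ⇒  Var(R_m) = 201.6400 / 7 = 28.8057
β = Cov / Var(R_m) = 17.7114 / 28.8057 = 0.6149
E(R) = R_f + β × MRP = 3.7% + 0.6149 × 3.8% = 6.04%

6.04%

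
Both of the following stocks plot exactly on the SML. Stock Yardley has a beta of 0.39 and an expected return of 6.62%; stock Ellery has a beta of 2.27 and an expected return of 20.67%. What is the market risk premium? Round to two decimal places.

7.47%

Both satisfy E(R) = R_f + β·MRP, so the slope of the SML is
MRP = (20.67% − 6.62%) / (2.27 − 0.39) = 14.05% / 1.88 = 7.4734%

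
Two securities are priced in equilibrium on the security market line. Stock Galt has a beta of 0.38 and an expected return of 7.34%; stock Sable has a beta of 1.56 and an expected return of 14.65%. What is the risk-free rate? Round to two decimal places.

4.99%

Both satisfy E(R) = R_f + β·MRP, so the slope of the SML is
MRP = (14.65% − 7.34%) / (1.56 − 0.38) = 7.31% / 1.18 = 6.1949%
R_f = E(R_Galt) − β_Galt·MRP = 7.34% − 0.38 × 6.1949% = 4.9859%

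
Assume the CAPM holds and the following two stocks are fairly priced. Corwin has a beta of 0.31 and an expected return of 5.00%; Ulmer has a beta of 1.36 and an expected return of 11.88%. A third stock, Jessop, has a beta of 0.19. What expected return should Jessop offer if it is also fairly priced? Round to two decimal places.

4.21%

MRP (SML slope) = (11.88% − 5.00%) / (1.36 − 0.31) = 6.88% / 1.05 = 6.5524%
R_f (intercept) = 5.00% − 0.31 × 6.5524% = 2.9688%
E(R_Jessop) = R_f + β × MRP = 2.9688% + 0.19 × 6.5524% = 4.21%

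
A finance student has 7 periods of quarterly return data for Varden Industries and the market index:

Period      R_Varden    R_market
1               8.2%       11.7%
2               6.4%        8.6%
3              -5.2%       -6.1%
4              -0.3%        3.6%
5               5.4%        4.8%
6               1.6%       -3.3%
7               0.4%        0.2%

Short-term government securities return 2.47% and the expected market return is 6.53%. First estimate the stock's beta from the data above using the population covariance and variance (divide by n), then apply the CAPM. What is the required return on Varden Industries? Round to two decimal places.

5.11%

Mean R_i = (8.2 + 6.4 − 5.2 − 0.3 + 5.4 + 1.6 + 0.4) / 7 = 2.3571%
Mean R_m = (11.7 + 8.6 − 6.1 + 3.6 + 4.8 − 3.3 + 0.2) / 7 = 2.7857%
Σ(R_i − R̄_i)(R_m − R̄_m) = 156.3757  ⇒  Cov = 156.3757 / 7 = 22.3394
Σ(R_m − R̄_m)² = 240.6686  ⇒  Var(R_m) = 240.6686 / 7 = 34.3812
β = Cov / Var(R_m) = 22.3394 / 34.3812 = 0.6498
MRP = 6.53% − 2.47% = 4.06%
E(R) = R_f + β × MRP = 2.47% + 0.6498 × 4.06% = 5.11%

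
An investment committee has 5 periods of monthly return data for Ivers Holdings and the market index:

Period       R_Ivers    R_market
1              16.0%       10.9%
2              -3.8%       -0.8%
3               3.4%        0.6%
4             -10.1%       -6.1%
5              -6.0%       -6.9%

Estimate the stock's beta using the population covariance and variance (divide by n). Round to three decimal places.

Mean R_i = (16.0 − 3.8 + 3.4 − 10.1 − 6.0) / 5 = -0.1000%
Mean R_m = (10.9 − 0.8 + 0.6 − 6.1 − 6.9) / 5 = -0.4600%
Σ(R_i − R̄_i)(R_m − R̄_m) = 282.2600  ⇒  Cov = 282.2600 / 5 = 56.4520
Σ(R_m − R̄_m)² = 203.5720  ⇒  Var(R_m) = 203.5720 / 5 = 40.7144
β = Cov / Var(R_m) = 56.4520 / 40.7144 = 1.3865

1.387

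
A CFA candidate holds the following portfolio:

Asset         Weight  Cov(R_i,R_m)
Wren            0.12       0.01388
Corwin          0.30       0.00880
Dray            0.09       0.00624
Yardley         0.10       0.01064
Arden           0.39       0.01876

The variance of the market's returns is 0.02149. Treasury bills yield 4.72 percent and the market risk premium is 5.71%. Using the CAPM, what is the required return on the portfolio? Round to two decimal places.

8.24%

β_Wren = 0.01388 / 0.02149 = 0.6459
β_Corwin = 0.00880 / 0.02149 = 0.4095
β_Dray = 0.00624 / 0.02149 = 0.2904
β_Yardley = 0.01064 / 0.02149 = 0.4951
β_Arden = 0.01876 / 0.02149 = 0.8730
β_P = Σ w_i β_i = 0.12×0.6459 + 0.30×0.4095 + 0.09×0.2904 + 0.10×0.4951 + 0.39×0.8730 = 0.6165
E(R_P) = R_f + β_P × MRP = 4.72% + 0.6165 × 5.71% = 8.24%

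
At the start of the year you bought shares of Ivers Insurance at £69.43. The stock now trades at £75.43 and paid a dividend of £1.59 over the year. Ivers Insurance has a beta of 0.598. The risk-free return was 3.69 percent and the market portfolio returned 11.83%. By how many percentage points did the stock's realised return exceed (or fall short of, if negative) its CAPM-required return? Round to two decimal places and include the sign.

+2.37%

Realised HPR = (P1 + D1 − P0) / P0 = (75.43 + 1.59 − 69.43) / 69.43 = 7.59 / 69.43 = 10.9319%
MRP = 11.83% − 3.69% = 8.14%
CAPM required = R_f + β·MRP = 3.69% + 0.598 × 8.14% = 8.55772%
α = realised − required = 10.9319% − 8.55772% = +2.37%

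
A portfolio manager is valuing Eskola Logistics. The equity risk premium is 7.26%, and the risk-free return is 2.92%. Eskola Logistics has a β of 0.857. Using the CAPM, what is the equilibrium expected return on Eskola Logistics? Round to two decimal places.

9.14%

E(R) = R_f + β × MRP = 2.92% + 0.857 × 7.26% = 9.14%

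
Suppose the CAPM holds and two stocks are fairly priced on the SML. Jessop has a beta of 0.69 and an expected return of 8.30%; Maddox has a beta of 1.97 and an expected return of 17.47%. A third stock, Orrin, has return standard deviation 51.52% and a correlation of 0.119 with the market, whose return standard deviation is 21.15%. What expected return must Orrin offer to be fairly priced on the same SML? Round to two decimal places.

MRP = (17.47% − 8.30%) / (1.97 − 0.69) = 7.1641%
R_f = 8.30% − 0.69 × 7.1641% = 3.3568%
β_Orrin = ρ·σ_i/σ_m = 0.119 × 51.52 / 21.15 = 0.2899
E(R_Orrin) = R_f + β × MRP = 3.3568% + 0.2899 × 7.1641% = 5.43%

5.43%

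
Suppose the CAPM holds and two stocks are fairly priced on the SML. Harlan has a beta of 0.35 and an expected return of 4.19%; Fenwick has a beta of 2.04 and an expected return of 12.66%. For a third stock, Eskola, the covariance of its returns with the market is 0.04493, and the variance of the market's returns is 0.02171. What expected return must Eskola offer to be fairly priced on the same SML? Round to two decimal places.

MRP = (12.66% − 4.19%) / (2.04 − 0.35) = 5.0118%
R_f = 4.19% − 0.35 × 5.0118% = 2.4359%
β_Eskola = Cov / Var(R_m) = 0.04493 / 0.02171 = 2.0696
E(R_Eskola) = R_f + β × MRP = 2.4359% + 2.0696 × 5.0118% = 12.81%

12.81%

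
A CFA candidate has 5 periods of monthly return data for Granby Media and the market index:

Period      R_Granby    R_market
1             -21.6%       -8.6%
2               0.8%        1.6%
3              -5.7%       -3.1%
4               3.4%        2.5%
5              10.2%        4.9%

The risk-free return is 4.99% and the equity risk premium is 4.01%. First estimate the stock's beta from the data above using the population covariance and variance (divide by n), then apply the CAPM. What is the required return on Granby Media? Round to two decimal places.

Mean R_i = (-21.6 + 0.8 − 5.7 + 3.4 + 10.2) / 5 = -2.5800%
Mean R_m = (-8.6 + 1.6 − 3.1 + 2.5 + 4.9) / 5 = -0.5400%
Σ(R_i − R̄_i)(R_m − R̄_m) = 256.2240  ⇒  Cov = 256.2240 / 5 = 51.2448
Σ(R_m − R̄_m)² = 114.9320  ⇒  Var(R_m) = 114.9320 / 5 = 22.9864
β = Cov / Var(R_m) = 51.2448 / 22.9864 = 2.2294
E(R) = R_f + β × MRP = 4.99% + 2.2294 × 4.01% = 13.93%

13.93%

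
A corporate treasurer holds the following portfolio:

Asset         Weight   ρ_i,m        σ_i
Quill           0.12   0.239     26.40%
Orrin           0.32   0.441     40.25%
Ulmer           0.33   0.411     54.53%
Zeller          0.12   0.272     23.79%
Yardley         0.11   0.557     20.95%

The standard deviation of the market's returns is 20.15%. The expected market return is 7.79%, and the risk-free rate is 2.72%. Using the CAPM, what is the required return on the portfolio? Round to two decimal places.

6.72%

β_Quill = 0.239 × 26.40% / 20.15% = 0.3131
β_Orrin = 0.441 × 40.25% / 20.15% = 0.8809
β_Ulmer = 0.411 × 54.53% / 20.15% = 1.1122
β_Zeller = 0.272 × 23.79% / 20.15% = 0.3211
β_Yardley = 0.557 × 20.95% / 20.15% = 0.5791
β_P = Σ w_i β_i = 0.12×0.3131 + 0.32×0.8809 + 0.33×1.1122 + 0.12×0.3211 + 0.11×0.5791 = 0.7887
MRP = 7.79% − 2.72% = 5.07%
E(R_P) = R_f + β_P × MRP = 2.72% + 0.7887 × 5.07% = 6.72%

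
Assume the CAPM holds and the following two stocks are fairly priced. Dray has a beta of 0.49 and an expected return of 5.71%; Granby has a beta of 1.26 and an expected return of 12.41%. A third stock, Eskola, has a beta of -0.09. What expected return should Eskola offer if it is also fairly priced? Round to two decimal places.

0.66%

MRP (SML slope) = (12.41% − 5.71%) / (1.26 − 0.49) = 6.70% / 0.77 = 8.7013%
R_f (intercept) = 5.71% − 0.49 × 8.7013% = 1.4464%
E(R_Eskola) = R_f + β × MRP = 1.4464% + -0.09 × 8.7013% = 0.66%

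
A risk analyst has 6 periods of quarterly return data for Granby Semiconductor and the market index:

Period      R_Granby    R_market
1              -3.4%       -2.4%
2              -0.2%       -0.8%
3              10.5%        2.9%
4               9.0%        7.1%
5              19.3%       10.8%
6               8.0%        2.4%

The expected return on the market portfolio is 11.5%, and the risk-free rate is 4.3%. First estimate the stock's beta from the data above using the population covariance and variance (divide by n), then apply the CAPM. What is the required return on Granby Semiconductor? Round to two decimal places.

15.39%

Mean R_i = (-3.4 − 0.2 + 10.5 + 9.0 + 19.3 + 8.0) / 6 = 7.2000%
Mean R_m = (-2.4 − 0.8 + 2.9 + 7.1 + 10.8 + 2.4) / 6 = 3.3333%
Σ(R_i − R̄_i)(R_m − R̄_m) = 186.3100  ⇒  Cov = 186.3100 / 6 = 31.0517
Σ(R_m − R̄_m)² = 120.9533  ⇒  Var(R_m) = 120.9533 / 6 = 20.1589
β = Cov / Var(R_m) = 31.0517 / 20.1589 = 1.5403
MRP = 11.5% − 4.3% = 7.20%
E(R) = R_f + β × MRP = 4.3% + 1.5403 × 7.2% = 15.39%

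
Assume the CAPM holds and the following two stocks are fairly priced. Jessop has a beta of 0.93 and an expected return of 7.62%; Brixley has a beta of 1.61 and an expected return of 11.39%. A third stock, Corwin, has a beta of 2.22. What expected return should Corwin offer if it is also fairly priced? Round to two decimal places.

14.77%

MRP (SML slope) = (11.39% − 7.62%) / (1.61 − 0.93) = 3.77% / 0.68 = 5.5441%
R_f (intercept) = 7.62% − 0.93 × 5.5441% = 2.4640%
E(R_Corwin) = R_f + β × MRP = 2.4640% + 2.22 × 5.5441% = 14.77%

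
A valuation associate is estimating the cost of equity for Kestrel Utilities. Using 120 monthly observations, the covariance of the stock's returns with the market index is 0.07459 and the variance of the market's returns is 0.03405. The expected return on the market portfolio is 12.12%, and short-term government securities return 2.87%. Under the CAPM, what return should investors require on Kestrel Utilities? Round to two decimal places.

β = Cov(R_i, R_m) / Var(R_m) = 0.07459 / 0.03405 = 2.1906
MRP = 12.12% − 2.87% = 9.25%
E(R) = R_f + β × MRP = 2.87% + 2.1906 × 9.25% = 23.13%

23.13%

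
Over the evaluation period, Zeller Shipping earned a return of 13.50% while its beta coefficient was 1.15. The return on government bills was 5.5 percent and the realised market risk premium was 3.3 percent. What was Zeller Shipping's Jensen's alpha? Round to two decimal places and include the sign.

+4.21%

CAPM benchmark = R_f + β(R_m − R_f) = 5.5% + 1.15 × 3.3% = 9.2950%
α = actual − benchmark = 13.50% − 9.2950% = +4.21%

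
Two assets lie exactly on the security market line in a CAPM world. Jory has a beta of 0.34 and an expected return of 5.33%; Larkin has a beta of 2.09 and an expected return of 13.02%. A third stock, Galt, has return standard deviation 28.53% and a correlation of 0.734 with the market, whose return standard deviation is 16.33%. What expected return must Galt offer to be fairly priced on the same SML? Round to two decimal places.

MRP = (13.02% − 5.33%) / (2.09 − 0.34) = 4.3943%
R_f = 5.33% − 0.34 × 4.3943% = 3.8359%
β_Galt = ρ·σ_i/σ_m = 0.734 × 28.53 / 16.33 = 1.2824
E(R_Galt) = R_f + β × MRP = 3.8359% + 1.2824 × 4.3943% = 9.47%

9.47%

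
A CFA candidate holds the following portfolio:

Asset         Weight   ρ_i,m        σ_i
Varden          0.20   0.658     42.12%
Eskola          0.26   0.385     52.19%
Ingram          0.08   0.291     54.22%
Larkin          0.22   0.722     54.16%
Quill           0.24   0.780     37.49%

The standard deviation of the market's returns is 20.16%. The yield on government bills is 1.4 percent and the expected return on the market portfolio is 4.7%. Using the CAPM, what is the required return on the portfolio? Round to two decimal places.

β_Varden = 0.658 × 42.12% / 20.16% = 1.3748
β_Eskola = 0.385 × 52.19% / 20.16% = 0.9967
β_Ingram = 0.291 × 54.22% / 20.16% = 0.7826
β_Larkin = 0.722 × 54.16% / 20.16% = 1.9397
β_Quill = 0.780 × 37.49% / 20.16% = 1.4505
β_P = Σ w_i β_i = 0.20×1.3748 + 0.26×0.9967 + 0.08×0.7826 + 0.22×1.9397 + 0.24×1.4505 = 1.3716
MRP = 4.7% − 1.4% = 3.30%
E(R_P) = R_f + β_P × MRP = 1.4% + 1.3716 × 3.3% = 5.93%

5.93%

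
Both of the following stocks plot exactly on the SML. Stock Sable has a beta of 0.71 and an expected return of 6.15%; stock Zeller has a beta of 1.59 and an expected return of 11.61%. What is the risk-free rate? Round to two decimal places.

1.74%

Both satisfy E(R) = R_f + β·MRP, so the slope of the SML is
MRP = (11.61% − 6.15%) / (1.59 − 0.71) = 5.46% / 0.88 = 6.2045%
R_f = E(R_Sable) − β_Sable·MRP = 6.15% − 0.71 × 6.2045% = 1.7448%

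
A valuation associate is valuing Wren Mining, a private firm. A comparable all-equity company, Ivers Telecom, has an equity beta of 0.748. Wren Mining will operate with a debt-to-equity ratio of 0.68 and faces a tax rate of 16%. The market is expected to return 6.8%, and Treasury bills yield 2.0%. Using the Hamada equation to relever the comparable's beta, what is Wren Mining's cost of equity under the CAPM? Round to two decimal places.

β_L = β_U × [1 + (1 − t)(D/E)] = 0.748 × [1 + (1 − 0.16) × 0.68]
    = 0.748 × [1 + 0.84 × 0.68] = 0.748 × 1.5712 = 1.1753
MRP = 6.8% − 2.0% = 4.80%
E(R) = R_f + β_L × MRP = 2.0% + 1.1753 × 4.8% = 7.64%

7.64%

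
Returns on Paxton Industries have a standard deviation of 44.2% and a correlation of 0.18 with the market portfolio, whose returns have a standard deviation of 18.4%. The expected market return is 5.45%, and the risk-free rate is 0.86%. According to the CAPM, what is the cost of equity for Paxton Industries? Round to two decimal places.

2.84%

β = ρ × σ_i / σ_m = 0.18 × 44.2% / 18.4% = 0.4324
MRP = 5.45% − 0.86% = 4.59%
E(R) = 0.86% + 0.4324 × 4.59% = 2.84%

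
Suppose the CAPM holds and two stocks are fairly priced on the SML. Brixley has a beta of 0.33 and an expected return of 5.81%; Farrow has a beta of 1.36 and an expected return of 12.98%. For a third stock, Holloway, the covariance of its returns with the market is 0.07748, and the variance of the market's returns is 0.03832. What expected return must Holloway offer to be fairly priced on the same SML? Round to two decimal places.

17.59%

MRP = (12.98% − 5.81%) / (1.36 − 0.33) = 6.9612%
R_f = 5.81% − 0.33 × 6.9612% = 3.5128%
β_Holloway = Cov / Var(R_m) = 0.07748 / 0.03832 = 2.0219
E(R_Holloway) = R_f + β × MRP = 3.5128% + 2.0219 × 6.9612% = 17.59%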